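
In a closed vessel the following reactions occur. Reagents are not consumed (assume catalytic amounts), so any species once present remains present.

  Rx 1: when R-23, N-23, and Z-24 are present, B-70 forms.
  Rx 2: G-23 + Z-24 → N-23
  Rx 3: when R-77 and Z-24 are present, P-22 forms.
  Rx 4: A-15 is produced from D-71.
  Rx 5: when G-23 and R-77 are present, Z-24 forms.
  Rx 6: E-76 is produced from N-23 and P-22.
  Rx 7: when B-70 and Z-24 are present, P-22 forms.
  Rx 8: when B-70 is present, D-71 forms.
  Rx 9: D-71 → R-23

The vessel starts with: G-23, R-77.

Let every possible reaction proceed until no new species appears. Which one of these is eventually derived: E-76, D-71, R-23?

E-76

G-23 and R-77 present → Z-24 forms (Rx 5).
R-77 and Z-24 present → P-22 forms (Rx 3).
G-23 and Z-24 present → N-23 forms (Rx 2).
N-23 and P-22 present → E-76 forms (Rx 6).
R-23 would need D-71 (Rx 9), but D-71 never forms. D-71 would need B-70 (Rx 8), but B-70 never forms.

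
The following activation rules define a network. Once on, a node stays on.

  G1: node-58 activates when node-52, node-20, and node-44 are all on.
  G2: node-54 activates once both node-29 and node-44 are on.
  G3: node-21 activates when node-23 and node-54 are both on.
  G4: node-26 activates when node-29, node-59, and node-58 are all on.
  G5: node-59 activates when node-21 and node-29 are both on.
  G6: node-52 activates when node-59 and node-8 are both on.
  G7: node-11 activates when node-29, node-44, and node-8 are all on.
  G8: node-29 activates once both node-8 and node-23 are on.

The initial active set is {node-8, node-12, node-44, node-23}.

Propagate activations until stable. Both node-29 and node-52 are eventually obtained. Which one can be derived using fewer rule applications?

node-29: G8: node-8 and node-23 on → node-29 on. [1 rule application]
node-52: node-8 and node-23 are on, so node-29 activates (G8). G2: node-29 and node-44 on → node-54 on. G3: node-23 and node-54 on → node-21 on. G5: node-21 and node-29 on → node-59 on. G6: node-59 and node-8 on → node-52 on. [5 rule applications]
node-29 needs fewer.

node-29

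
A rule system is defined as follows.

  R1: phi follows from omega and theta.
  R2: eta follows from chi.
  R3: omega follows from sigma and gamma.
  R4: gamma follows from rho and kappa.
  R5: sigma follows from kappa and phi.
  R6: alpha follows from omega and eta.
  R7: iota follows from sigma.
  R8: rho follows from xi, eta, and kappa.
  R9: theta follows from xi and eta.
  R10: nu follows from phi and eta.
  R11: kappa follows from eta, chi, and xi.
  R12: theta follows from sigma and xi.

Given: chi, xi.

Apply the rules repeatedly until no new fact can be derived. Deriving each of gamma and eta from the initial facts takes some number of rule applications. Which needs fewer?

eta

eta: From chi, R2 gives eta. [1 rule application]
gamma: From chi, R2 gives eta. eta, chi, and xi hold, so kappa follows (R11). From xi, eta, and kappa, R8 gives rho. From rho and kappa, R4 gives gamma. [4 rule applications]
eta needs fewer.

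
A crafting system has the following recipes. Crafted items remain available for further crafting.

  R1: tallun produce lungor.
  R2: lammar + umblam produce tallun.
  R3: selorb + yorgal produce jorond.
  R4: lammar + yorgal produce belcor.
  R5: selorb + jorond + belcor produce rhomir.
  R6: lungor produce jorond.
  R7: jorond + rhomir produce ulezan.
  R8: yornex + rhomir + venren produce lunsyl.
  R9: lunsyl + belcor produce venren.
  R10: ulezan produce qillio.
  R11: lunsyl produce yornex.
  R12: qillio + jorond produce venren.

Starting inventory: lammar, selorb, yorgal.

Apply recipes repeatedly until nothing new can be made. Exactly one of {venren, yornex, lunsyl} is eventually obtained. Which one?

lammar + yorgal → belcor (R4).
Using R3, selorb and yorgal make jorond.
Using R5, selorb, jorond, and belcor make rhomir.
Using R7, jorond and rhomir make ulezan.
ulezan → qillio (R10).
qillio + jorond → venren (R12).
lunsyl would need yornex, rhomir, and venren (R8), but yornex is never obtained. yornex would need lunsyl (R11), but lunsyl is never obtained.

venren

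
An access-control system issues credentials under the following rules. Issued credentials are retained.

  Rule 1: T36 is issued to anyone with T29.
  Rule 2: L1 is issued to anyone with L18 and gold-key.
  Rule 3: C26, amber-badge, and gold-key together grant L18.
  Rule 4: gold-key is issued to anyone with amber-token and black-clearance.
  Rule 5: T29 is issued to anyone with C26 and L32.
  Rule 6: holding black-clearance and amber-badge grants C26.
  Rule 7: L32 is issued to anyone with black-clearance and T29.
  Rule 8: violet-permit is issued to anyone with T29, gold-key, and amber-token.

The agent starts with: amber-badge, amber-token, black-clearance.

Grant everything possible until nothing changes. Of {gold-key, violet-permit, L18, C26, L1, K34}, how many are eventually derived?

4

Holding amber-token and black-clearance grants gold-key (Rule 4).
Holding black-clearance and amber-badge grants C26 (Rule 6).
Holding C26, amber-badge, and gold-key grants L18 (Rule 3).
Holding L18 and gold-key grants L1 (Rule 2).
gold-key: reached.
violet-permit would need T29, gold-key, and amber-token (Rule 8), but T29 is never granted.
L18: reached.
C26: reached.
L1: reached.
No rule produces K34, and it is not given.
Reached: gold-key, L18, C26, and L1 — 4 of the 6.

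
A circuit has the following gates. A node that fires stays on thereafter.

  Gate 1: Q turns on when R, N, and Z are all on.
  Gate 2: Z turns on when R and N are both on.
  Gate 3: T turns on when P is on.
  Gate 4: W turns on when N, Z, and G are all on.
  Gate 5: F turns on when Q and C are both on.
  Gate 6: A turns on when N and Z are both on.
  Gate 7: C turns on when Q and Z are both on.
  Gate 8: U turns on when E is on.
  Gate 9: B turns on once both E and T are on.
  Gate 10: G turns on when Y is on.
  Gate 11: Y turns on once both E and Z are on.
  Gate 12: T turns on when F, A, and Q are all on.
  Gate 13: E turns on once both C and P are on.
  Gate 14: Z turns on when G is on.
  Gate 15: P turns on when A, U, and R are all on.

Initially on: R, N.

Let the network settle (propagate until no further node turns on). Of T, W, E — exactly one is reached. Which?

T

R and N are on, so Z turns on (Gate 2).
Gate 6: N and Z on → A on.
R, N, and Z are on, so Q turns on (Gate 1).
Q and Z are on, so C turns on (Gate 7).
Gate 5: Q and C on → F on.
F, A, and Q are on, so T turns on (Gate 12).
E would need C and P (Gate 13), but P never turns on. W would need N, Z, and G (Gate 4), but G never turns on.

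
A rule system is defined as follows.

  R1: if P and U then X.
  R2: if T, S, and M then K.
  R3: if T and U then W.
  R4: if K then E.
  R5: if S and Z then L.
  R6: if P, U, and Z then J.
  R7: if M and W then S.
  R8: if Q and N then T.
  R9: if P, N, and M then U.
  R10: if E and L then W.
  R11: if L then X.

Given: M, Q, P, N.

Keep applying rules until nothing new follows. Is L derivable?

L would need S and Z (R5), but Z is never established.

No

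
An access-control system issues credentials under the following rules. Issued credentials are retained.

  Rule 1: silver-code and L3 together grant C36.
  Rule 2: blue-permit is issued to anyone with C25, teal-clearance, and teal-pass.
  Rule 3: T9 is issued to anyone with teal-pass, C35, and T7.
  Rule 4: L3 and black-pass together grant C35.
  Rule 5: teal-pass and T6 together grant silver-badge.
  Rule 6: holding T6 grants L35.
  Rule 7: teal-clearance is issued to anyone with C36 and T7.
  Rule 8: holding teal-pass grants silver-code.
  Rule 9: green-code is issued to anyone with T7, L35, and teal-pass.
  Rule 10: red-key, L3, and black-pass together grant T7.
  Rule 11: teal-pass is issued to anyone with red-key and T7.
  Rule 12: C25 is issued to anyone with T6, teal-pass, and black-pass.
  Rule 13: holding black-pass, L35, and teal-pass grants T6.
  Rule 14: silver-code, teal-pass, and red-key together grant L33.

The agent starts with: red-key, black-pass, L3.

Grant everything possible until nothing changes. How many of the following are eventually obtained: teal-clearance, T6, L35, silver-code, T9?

3

Holding red-key, L3, and black-pass grants T7 (Rule 10).
Holding L3 and black-pass grants C35 (Rule 4).
Holding red-key and T7 grants teal-pass (Rule 11).
Holding teal-pass, C35, and T7 grants T9 (Rule 3).
Holding teal-pass grants silver-code (Rule 8).
Holding silver-code and L3 grants C36 (Rule 1).
Holding C36 and T7 grants teal-clearance (Rule 7).
teal-clearance: reached.
T6 would need black-pass, L35, and teal-pass (Rule 13), but L35 is never granted.
L35 would need T6 (Rule 6), but T6 is never granted.
silver-code: reached.
T9: reached.
Reached: teal-clearance, silver-code, and T9 — 3 of the 5.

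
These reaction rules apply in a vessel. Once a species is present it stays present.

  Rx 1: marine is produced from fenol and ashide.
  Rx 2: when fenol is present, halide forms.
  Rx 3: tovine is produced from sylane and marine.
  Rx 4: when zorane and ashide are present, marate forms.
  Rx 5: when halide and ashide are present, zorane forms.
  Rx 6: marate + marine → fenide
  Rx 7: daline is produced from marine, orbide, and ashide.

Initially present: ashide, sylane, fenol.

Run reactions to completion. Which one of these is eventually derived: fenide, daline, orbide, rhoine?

fenide

fenol present → halide forms (Rx 2).
fenol and ashide present → marine forms (Rx 1).
halide and ashide present → zorane forms (Rx 5).
zorane and ashide present → marate forms (Rx 4).
marate and marine present → fenide forms (Rx 6).
No rule produces rhoine, and it is not given. No rule produces orbide, and it is not given. daline would need marine, orbide, and ashide (Rx 7), but orbide never forms.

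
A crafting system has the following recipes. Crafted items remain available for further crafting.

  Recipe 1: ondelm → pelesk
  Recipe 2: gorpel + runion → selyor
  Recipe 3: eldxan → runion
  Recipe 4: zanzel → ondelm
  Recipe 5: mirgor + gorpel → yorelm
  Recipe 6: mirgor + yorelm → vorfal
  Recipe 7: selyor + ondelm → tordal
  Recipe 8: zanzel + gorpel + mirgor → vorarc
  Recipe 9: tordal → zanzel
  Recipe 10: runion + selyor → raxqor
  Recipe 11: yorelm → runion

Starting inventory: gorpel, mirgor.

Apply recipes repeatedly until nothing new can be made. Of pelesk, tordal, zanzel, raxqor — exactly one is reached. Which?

mirgor + gorpel → yorelm (Recipe 5).
Using Recipe 11, yorelm makes runion.
Using Recipe 2, gorpel and runion make selyor.
runion + selyor → raxqor (Recipe 10).
pelesk would need ondelm (Recipe 1), but ondelm is never obtained. tordal would need selyor and ondelm (Recipe 7), but ondelm is never obtained. zanzel would need tordal (Recipe 9), but tordal is never obtained.

raxqor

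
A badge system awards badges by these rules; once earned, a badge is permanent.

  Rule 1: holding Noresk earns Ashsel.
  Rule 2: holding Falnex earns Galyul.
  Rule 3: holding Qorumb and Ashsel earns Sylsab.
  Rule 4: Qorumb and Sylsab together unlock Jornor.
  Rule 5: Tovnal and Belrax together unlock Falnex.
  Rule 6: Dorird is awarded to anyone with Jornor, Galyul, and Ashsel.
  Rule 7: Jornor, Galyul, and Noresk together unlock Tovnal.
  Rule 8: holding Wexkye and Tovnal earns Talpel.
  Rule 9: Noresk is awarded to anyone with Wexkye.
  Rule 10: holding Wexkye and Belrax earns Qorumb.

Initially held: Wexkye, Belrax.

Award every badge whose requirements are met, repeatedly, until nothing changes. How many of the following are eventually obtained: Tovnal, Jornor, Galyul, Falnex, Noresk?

With Wexkye and Belrax, Qorumb is earned (Rule 10).
With Wexkye, Noresk is earned (Rule 9).
With Noresk, Ashsel is earned (Rule 1).
With Qorumb and Ashsel, Sylsab is earned (Rule 3).
With Qorumb and Sylsab, Jornor is earned (Rule 4).
Tovnal would need Jornor, Galyul, and Noresk (Rule 7), but Galyul is never earned.
Jornor: reached.
Galyul would need Falnex (Rule 2), but Falnex is never earned.
Falnex would need Tovnal and Belrax (Rule 5), but Tovnal is never earned.
Noresk: reached.
Reached: Jornor and Noresk — 2 of the 5.

2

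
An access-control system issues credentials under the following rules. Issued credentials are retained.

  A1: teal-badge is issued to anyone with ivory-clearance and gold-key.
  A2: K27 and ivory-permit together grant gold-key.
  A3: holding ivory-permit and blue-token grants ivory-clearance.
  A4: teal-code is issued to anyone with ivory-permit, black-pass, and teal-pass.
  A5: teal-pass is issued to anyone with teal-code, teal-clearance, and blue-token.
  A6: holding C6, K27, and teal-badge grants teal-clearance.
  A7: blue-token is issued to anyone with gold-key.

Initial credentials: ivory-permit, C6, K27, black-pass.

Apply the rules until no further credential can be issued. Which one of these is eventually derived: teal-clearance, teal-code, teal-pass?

Holding K27 and ivory-permit grants gold-key (A2).
Holding gold-key grants blue-token (A7).
Holding ivory-permit and blue-token grants ivory-clearance (A3).
Holding ivory-clearance and gold-key grants teal-badge (A1).
Holding C6, K27, and teal-badge grants teal-clearance (A6).
teal-pass would need teal-code, teal-clearance, and blue-token (A5), but teal-code is never granted. teal-code would need ivory-permit, black-pass, and teal-pass (A4), but teal-pass is never granted.

teal-clearance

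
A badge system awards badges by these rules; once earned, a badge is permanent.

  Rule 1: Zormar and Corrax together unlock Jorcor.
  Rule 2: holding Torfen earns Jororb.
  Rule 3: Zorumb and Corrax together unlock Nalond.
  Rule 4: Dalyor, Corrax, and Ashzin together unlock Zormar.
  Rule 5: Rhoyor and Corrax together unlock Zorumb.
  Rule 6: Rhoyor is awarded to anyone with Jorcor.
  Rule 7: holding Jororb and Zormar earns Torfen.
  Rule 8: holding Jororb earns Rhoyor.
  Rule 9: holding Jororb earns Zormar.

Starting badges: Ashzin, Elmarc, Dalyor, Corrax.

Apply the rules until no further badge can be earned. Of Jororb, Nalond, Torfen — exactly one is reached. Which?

With Dalyor, Corrax, and Ashzin, Zormar is earned (Rule 4).
With Zormar and Corrax, Jorcor is earned (Rule 1).
With Jorcor, Rhoyor is earned (Rule 6).
With Rhoyor and Corrax, Zorumb is earned (Rule 5).
With Zorumb and Corrax, Nalond is earned (Rule 3).
Torfen would need Jororb and Zormar (Rule 7), but Jororb is never earned. Jororb would need Torfen (Rule 2), but Torfen is never earned.

Nalond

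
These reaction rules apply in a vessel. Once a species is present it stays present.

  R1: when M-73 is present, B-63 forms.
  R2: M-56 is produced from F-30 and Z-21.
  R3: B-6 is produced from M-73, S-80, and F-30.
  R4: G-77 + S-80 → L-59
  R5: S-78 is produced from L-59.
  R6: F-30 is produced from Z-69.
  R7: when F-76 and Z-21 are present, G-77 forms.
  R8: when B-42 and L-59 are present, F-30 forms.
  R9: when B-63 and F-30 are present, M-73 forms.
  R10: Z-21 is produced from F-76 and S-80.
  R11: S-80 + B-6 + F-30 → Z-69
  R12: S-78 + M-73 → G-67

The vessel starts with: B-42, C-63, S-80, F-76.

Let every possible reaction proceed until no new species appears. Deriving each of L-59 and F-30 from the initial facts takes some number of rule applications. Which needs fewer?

L-59

L-59: F-76 and S-80 present → Z-21 forms (R10). F-76 and Z-21 present → G-77 forms (R7). G-77 and S-80 present → L-59 forms (R4). [3 rule applications]
F-30: F-76 and S-80 present → Z-21 forms (R10). F-76 and Z-21 present → G-77 forms (R7). G-77 and S-80 present → L-59 forms (R4). B-42 and L-59 present → F-30 forms (R8). [4 rule applications]
L-59 needs fewer.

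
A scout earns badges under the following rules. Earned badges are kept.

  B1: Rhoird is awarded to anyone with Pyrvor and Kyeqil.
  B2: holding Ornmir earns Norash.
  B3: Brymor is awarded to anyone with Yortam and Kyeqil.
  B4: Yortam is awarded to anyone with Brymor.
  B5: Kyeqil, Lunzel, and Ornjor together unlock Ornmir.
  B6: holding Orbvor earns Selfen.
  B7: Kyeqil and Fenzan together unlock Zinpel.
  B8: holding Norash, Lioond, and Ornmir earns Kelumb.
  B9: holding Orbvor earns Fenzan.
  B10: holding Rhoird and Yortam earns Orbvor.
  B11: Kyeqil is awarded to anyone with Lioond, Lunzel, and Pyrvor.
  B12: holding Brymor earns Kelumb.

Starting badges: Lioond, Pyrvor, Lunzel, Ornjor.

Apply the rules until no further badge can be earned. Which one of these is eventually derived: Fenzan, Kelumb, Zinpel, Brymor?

With Lioond, Lunzel, and Pyrvor, Kyeqil is earned (B11).
With Kyeqil, Lunzel, and Ornjor, Ornmir is earned (B5).
With Ornmir, Norash is earned (B2).
With Norash, Lioond, and Ornmir, Kelumb is earned (B8).
Fenzan would need Orbvor (B9), but Orbvor is never earned. Brymor would need Yortam and Kyeqil (B3), but Yortam is never earned. Zinpel would need Kyeqil and Fenzan (B7), but Fenzan is never earned.

Kelumb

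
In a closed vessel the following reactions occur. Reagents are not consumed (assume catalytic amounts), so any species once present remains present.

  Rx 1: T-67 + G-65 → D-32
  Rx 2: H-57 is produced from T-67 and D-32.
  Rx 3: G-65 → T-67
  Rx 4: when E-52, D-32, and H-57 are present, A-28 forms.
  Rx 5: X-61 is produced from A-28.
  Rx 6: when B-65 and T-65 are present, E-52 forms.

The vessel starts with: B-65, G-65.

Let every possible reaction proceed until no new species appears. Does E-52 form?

E-52 would need B-65 and T-65 (Rx 6), but T-65 never forms.

No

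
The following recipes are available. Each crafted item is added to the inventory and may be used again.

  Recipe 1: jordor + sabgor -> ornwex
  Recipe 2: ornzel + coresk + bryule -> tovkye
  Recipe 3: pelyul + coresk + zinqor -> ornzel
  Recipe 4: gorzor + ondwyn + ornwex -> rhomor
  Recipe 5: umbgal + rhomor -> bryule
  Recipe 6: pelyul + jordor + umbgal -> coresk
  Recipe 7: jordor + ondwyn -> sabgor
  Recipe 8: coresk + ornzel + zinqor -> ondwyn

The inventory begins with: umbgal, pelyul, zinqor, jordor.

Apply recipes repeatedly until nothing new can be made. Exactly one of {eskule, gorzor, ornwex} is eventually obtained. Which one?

Using Recipe 6, pelyul, jordor, and umbgal make coresk.
pelyul + coresk + zinqor -> ornzel (Recipe 3).
coresk + ornzel + zinqor -> ondwyn (Recipe 8).
Using Recipe 7, jordor and ondwyn make sabgor.
jordor + sabgor -> ornwex (Recipe 1).
No rule produces eskule, and it is not given. No rule produces gorzor, and it is not given.

ornwex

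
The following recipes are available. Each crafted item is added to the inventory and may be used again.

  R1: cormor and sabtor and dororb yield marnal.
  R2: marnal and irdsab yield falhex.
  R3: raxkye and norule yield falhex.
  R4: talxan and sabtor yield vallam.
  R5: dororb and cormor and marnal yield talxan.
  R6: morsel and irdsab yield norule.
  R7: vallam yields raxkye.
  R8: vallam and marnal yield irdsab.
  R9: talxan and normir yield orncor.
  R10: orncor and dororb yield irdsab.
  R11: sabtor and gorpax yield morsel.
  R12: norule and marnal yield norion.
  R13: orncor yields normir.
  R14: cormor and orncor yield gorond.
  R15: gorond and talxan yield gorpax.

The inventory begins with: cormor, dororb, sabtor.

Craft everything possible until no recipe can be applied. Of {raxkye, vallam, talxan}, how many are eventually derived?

3

cormor and sabtor and dororb → marnal (R1).
Using R5, dororb, cormor, and marnal make talxan.
talxan and sabtor → vallam (R4).
Using R7, vallam makes raxkye.
raxkye: reached.
vallam: reached.
talxan: reached.
All 3 are reached.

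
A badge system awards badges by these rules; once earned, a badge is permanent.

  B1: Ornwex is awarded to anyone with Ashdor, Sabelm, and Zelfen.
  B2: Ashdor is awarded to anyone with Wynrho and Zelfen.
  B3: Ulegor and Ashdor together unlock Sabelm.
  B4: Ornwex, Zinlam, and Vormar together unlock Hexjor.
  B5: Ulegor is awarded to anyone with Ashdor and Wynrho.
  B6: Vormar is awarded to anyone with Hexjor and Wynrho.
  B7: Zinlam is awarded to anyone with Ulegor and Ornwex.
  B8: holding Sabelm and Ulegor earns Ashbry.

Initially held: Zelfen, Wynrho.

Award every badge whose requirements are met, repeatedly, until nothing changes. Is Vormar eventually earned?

No

Vormar would need Hexjor and Wynrho (B6), but Hexjor is never earned.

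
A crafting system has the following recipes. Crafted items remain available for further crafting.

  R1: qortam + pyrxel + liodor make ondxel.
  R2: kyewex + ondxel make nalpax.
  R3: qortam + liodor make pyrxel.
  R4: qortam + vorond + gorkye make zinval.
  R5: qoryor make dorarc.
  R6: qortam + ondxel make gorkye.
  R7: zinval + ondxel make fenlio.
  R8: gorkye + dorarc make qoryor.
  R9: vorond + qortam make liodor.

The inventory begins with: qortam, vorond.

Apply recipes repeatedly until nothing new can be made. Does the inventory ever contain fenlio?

Using R9, vorond and qortam make liodor.
Using R3, qortam and liodor make pyrxel.
Using R1, qortam, pyrxel, and liodor make ondxel.
Using R6, qortam and ondxel make gorkye.
Using R4, qortam, vorond, and gorkye make zinval.
zinval + ondxel → fenlio (R7).

Yes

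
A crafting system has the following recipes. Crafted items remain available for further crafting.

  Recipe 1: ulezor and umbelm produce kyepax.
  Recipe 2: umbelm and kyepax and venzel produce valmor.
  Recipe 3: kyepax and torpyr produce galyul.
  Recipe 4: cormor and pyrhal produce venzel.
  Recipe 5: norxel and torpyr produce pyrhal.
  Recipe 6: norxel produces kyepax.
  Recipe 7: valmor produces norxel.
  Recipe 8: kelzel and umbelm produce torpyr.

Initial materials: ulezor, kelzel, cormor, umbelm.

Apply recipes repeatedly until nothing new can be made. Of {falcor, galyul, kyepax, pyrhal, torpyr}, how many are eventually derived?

3

ulezor and umbelm → kyepax (Recipe 1).
kelzel and umbelm → torpyr (Recipe 8).
kyepax and torpyr → galyul (Recipe 3).
No rule produces falcor, and it is not given.
galyul: reached.
kyepax: reached.
pyrhal would need norxel and torpyr (Recipe 5), but norxel is never obtained.
torpyr: reached.
Reached: galyul, kyepax, and torpyr — 3 of the 5.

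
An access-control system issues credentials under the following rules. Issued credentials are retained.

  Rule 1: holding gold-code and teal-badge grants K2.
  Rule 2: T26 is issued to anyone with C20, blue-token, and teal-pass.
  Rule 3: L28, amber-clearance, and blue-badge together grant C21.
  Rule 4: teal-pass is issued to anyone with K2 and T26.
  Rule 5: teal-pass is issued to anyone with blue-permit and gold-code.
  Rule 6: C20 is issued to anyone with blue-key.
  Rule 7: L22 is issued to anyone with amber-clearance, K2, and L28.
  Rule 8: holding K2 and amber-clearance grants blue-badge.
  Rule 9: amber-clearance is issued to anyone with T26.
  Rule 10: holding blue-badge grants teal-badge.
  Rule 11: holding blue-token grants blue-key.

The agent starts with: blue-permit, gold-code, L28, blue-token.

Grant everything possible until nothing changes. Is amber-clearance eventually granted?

Holding blue-token grants blue-key (Rule 11).
Holding blue-permit and gold-code grants teal-pass (Rule 5).
Holding blue-key grants C20 (Rule 6).
Holding C20, blue-token, and teal-pass grants T26 (Rule 2).
Holding T26 grants amber-clearance (Rule 9).

Yes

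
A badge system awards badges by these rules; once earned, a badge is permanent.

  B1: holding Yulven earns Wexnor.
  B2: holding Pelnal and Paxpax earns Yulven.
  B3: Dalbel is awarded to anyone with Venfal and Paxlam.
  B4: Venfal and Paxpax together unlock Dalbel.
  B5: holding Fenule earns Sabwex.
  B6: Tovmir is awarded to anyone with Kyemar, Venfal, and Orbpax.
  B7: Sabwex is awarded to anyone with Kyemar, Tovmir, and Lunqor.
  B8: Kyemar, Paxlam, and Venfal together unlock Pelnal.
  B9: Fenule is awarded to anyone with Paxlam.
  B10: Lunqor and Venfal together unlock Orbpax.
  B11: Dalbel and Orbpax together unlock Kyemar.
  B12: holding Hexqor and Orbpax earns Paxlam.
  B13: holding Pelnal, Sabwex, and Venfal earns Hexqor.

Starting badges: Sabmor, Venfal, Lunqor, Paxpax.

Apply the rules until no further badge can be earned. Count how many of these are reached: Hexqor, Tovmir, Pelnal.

1

With Venfal and Paxpax, Dalbel is earned (B4).
With Lunqor and Venfal, Orbpax is earned (B10).
With Dalbel and Orbpax, Kyemar is earned (B11).
With Kyemar, Venfal, and Orbpax, Tovmir is earned (B6).
Hexqor would need Pelnal, Sabwex, and Venfal (B13), but Pelnal is never earned.
Tovmir: reached.
Pelnal would need Kyemar, Paxlam, and Venfal (B8), but Paxlam is never earned.
Reached: Tovmir — 1 of the 3.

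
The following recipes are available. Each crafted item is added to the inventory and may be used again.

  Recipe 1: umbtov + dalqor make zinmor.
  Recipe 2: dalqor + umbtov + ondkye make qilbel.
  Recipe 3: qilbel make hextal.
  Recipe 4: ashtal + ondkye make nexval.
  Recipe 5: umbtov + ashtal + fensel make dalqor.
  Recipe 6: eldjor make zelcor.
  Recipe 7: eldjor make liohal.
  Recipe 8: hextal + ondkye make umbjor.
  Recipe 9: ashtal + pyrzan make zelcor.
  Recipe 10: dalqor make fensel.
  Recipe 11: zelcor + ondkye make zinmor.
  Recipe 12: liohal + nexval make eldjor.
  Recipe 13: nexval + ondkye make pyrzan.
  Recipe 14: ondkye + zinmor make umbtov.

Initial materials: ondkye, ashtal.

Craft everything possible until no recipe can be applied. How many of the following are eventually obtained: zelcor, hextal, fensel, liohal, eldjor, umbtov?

2

Using Recipe 4, ashtal and ondkye make nexval.
nexval + ondkye → pyrzan (Recipe 13).
ashtal + pyrzan → zelcor (Recipe 9).
Using Recipe 11, zelcor and ondkye make zinmor.
ondkye + zinmor → umbtov (Recipe 14).
zelcor: reached.
hextal would need qilbel (Recipe 3), but qilbel is never obtained.
fensel would need dalqor (Recipe 10), but dalqor is never obtained.
liohal would need eldjor (Recipe 7), but eldjor is never obtained.
eldjor would need liohal and nexval (Recipe 12), but liohal is never obtained.
umbtov: reached.
Reached: zelcor and umbtov — 2 of the 6.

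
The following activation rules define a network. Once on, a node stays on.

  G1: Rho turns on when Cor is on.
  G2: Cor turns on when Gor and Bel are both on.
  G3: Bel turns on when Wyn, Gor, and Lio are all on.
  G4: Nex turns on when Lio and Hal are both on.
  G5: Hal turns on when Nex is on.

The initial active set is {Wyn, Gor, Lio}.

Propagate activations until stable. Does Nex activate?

Nex would need Lio and Hal (G4), but Hal never turns on.

No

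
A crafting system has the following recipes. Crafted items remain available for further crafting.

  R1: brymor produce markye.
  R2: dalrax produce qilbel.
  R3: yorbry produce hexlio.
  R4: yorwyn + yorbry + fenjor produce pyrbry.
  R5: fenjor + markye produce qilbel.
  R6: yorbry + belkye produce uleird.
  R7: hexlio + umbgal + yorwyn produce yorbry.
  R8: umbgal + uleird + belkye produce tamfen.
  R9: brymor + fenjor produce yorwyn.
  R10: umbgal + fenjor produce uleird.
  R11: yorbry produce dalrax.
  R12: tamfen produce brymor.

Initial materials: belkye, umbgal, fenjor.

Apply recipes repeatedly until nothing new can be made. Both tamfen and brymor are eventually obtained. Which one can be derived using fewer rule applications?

tamfen

tamfen: umbgal + fenjor → uleird (R10). Using R8, umbgal, uleird, and belkye make tamfen. [2 rule applications]
brymor: Using R10, umbgal and fenjor make uleird. umbgal + uleird + belkye → tamfen (R8). Using R12, tamfen makes brymor. [3 rule applications]
tamfen needs fewer.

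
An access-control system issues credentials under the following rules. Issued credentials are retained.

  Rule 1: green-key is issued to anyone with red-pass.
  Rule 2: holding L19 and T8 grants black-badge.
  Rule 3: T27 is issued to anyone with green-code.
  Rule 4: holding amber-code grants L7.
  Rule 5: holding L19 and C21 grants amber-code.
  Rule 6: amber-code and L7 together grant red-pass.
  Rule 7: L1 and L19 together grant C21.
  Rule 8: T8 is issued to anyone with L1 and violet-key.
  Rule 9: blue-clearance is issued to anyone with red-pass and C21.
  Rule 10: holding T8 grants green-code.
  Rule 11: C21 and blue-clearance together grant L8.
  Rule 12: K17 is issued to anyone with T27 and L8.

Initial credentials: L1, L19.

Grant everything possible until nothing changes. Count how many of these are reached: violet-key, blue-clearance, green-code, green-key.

Holding L1 and L19 grants C21 (Rule 7).
Holding L19 and C21 grants amber-code (Rule 5).
Holding amber-code grants L7 (Rule 4).
Holding amber-code and L7 grants red-pass (Rule 6).
Holding red-pass and C21 grants blue-clearance (Rule 9).
Holding red-pass grants green-key (Rule 1).
No rule produces violet-key, and it is not given.
blue-clearance: reached.
green-code would need T8 (Rule 10), but T8 is never granted.
green-key: reached.
Reached: blue-clearance and green-key — 2 of the 4.

2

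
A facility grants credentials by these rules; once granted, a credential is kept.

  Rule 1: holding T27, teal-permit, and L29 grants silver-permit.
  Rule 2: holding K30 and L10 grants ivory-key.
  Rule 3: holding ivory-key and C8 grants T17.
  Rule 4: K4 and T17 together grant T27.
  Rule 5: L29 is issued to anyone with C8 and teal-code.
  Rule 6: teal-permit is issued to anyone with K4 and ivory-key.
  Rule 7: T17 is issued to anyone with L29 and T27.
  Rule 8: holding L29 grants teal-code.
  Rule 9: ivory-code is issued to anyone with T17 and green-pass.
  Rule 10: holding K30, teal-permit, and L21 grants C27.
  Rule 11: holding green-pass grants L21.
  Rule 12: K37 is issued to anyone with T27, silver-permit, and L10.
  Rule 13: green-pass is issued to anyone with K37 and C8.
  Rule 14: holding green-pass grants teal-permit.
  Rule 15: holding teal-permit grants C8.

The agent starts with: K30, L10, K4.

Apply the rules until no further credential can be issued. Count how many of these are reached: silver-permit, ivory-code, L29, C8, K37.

Holding K30 and L10 grants ivory-key (Rule 2).
Holding K4 and ivory-key grants teal-permit (Rule 6).
Holding teal-permit grants C8 (Rule 15).
silver-permit would need T27, teal-permit, and L29 (Rule 1), but L29 is never granted.
ivory-code would need T17 and green-pass (Rule 9), but green-pass is never granted.
L29 would need C8 and teal-code (Rule 5), but teal-code is never granted.
C8: reached.
K37 would need T27, silver-permit, and L10 (Rule 12), but silver-permit is never granted.
Reached: C8 — 1 of the 5.

1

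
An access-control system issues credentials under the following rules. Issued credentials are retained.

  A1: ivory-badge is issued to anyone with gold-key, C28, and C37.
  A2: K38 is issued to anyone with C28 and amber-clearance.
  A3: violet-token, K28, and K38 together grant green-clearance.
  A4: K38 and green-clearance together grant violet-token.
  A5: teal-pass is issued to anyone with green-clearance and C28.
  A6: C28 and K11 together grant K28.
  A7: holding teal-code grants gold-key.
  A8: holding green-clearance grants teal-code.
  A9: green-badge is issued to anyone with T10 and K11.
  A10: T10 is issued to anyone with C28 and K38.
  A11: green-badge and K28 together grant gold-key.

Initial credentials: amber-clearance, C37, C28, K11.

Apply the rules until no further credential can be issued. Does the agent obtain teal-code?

No

teal-code would need green-clearance (A8), but green-clearance is never granted.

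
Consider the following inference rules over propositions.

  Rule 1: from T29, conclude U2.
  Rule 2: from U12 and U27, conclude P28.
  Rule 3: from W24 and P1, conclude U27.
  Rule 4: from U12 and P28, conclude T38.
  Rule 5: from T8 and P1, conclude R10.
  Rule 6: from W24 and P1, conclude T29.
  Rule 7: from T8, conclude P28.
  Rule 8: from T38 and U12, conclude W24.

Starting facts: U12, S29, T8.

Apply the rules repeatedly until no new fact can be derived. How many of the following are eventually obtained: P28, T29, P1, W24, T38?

From T8, Rule 7 gives P28.
From U12 and P28, Rule 4 gives T38.
T38 and U12 hold, so W24 follows (Rule 8).
P28: reached.
T29 would need W24 and P1 (Rule 6), but P1 is never established.
No rule produces P1, and it is not given.
W24: reached.
T38: reached.
Reached: P28, W24, and T38 — 3 of the 5.

3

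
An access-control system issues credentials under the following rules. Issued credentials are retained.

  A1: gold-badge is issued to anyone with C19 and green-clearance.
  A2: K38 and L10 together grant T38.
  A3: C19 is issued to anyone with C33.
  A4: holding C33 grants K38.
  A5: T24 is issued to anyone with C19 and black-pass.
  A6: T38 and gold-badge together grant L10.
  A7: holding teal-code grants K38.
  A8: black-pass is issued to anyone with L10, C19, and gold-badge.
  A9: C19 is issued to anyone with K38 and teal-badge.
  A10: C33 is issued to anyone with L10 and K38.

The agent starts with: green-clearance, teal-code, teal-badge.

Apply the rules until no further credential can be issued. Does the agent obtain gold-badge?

Yes

Holding teal-code grants K38 (A7).
Holding K38 and teal-badge grants C19 (A9).
Holding C19 and green-clearance grants gold-badge (A1).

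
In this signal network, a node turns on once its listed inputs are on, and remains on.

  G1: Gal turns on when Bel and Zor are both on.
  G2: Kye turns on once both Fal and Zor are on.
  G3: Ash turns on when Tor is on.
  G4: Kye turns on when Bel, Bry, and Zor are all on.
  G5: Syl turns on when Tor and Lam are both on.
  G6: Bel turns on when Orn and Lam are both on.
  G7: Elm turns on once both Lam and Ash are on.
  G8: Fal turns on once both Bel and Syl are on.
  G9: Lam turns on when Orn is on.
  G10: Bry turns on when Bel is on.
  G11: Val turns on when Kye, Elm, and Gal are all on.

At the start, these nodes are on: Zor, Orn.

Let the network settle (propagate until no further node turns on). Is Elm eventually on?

Elm would need Lam and Ash (G7), but Ash never turns on.

No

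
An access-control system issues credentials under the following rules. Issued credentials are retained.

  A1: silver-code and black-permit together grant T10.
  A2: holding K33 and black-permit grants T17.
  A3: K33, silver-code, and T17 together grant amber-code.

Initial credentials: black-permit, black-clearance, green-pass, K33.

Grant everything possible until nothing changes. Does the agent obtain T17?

Yes

Holding K33 and black-permit grants T17 (A2).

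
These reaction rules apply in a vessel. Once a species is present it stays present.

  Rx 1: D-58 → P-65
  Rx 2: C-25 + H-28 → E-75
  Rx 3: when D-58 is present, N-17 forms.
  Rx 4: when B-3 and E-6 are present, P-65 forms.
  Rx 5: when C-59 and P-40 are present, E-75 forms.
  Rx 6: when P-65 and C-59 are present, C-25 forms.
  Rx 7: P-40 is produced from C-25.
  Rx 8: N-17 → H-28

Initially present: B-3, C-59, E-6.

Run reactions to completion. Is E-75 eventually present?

B-3 and E-6 present → P-65 forms (Rx 4).
P-65 and C-59 present → C-25 forms (Rx 6).
C-25 present → P-40 forms (Rx 7).
C-59 and P-40 present → E-75 forms (Rx 5).

Yes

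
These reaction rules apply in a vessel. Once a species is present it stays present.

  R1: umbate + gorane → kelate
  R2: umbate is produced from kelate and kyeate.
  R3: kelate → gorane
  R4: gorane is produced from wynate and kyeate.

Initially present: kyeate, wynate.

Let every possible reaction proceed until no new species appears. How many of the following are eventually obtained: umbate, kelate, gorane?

wynate and kyeate present → gorane forms (R4).
umbate would need kelate and kyeate (R2), but kelate never forms.
kelate would need umbate and gorane (R1), but umbate never forms.
gorane: reached.
Reached: gorane — 1 of the 3.

1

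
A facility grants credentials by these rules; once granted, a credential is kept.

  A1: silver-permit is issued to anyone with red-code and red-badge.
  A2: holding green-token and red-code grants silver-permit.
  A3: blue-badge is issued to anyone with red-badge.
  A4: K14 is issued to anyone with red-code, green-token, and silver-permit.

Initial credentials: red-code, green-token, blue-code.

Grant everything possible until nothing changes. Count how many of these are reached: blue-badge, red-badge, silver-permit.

1

Holding green-token and red-code grants silver-permit (A2).
blue-badge would need red-badge (A3), but red-badge is never granted.
No rule produces red-badge, and it is not given.
silver-permit: reached.
Reached: silver-permit — 1 of the 3.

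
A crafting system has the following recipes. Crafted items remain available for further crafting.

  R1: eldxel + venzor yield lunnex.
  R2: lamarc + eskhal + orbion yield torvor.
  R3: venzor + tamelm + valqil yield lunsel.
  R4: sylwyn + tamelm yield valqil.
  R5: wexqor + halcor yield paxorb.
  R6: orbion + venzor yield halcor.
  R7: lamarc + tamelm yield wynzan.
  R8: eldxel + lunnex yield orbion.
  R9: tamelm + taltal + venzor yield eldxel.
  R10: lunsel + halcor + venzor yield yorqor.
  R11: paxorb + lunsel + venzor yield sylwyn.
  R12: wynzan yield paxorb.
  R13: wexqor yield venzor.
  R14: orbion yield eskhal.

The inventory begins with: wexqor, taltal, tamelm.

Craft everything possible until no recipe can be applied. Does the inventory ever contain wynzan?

wynzan would need lamarc and tamelm (R7), but lamarc is never obtained.

No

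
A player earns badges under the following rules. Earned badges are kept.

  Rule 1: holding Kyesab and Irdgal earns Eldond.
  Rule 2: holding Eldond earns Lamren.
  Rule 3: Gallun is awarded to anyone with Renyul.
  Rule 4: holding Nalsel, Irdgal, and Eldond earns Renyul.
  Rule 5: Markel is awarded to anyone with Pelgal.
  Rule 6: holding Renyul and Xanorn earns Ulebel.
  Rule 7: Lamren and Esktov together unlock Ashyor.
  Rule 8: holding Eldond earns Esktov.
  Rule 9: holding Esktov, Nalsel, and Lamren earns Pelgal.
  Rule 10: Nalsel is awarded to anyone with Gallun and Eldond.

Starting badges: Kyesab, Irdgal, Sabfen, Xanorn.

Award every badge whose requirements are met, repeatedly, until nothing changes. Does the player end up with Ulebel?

No

Ulebel would need Renyul and Xanorn (Rule 6), but Renyul is never earned.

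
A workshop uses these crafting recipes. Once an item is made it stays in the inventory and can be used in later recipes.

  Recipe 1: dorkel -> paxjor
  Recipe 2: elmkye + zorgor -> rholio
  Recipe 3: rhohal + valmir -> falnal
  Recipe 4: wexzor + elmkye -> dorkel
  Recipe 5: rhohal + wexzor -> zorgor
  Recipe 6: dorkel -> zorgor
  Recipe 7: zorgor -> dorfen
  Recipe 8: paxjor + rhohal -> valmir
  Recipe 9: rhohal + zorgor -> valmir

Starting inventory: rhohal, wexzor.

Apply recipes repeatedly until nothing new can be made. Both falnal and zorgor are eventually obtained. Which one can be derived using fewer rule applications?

zorgor

zorgor: Using Recipe 5, rhohal and wexzor make zorgor. [1 rule application]
falnal: Using Recipe 5, rhohal and wexzor make zorgor. Using Recipe 9, rhohal and zorgor make valmir. Using Recipe 3, rhohal and valmir make falnal. [3 rule applications]
zorgor needs fewer.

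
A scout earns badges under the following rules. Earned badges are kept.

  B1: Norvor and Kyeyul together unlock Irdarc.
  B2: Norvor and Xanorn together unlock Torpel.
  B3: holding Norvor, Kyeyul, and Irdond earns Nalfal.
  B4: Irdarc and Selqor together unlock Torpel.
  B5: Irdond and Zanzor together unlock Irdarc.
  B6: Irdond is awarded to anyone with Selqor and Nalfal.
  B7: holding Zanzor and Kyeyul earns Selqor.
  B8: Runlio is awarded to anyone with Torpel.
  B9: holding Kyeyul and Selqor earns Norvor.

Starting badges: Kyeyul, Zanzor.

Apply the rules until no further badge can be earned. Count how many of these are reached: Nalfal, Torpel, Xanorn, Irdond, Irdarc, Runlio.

With Zanzor and Kyeyul, Selqor is earned (B7).
With Kyeyul and Selqor, Norvor is earned (B9).
With Norvor and Kyeyul, Irdarc is earned (B1).
With Irdarc and Selqor, Torpel is earned (B4).
With Torpel, Runlio is earned (B8).
Nalfal would need Norvor, Kyeyul, and Irdond (B3), but Irdond is never earned.
Torpel: reached.
No rule produces Xanorn, and it is not given.
Irdond would need Selqor and Nalfal (B6), but Nalfal is never earned.
Irdarc: reached.
Runlio: reached.
Reached: Torpel, Irdarc, and Runlio — 3 of the 6.

3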